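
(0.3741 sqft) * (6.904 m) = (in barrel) 1.509. Check: 1 sqft = 0.09290304 m^2, so 0.3741 sqft = 0.3741 * 0.09290304 = 0.034755027 m^2. 6.904 m is already in m. Combine: 0.034755027 m^2 * 6.904 m = 0.23994871 m^3. 1 barrel = 0.15898729 m^3, so 0.23994871 m^3 = 0.23994871 / 0.15898729 = 1.509232 barrel ≈ 1.509 barrel (4 s.f.).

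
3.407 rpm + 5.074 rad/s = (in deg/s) 1 rpm = 0.10471976 rad/s, so 3.407 rpm = 3.407 * 0.10471976 = 0.35678021 rad/s. 5.074 rad/s is already in rad/s. Sum: 0.35678021 + 5.074 = 5.4307802 rad/s. 1 deg/s = 0.017453293 rad/s, so 5.4307802 rad/s = 5.4307802 / 0.017453293 = 311.16079 deg/s ≈ 311.2 deg/s (4 s.f.). Final answer: 311.2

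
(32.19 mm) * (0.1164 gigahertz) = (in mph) 1 mm = 0.001 m, so 32.19 mm = 32.19 * 0.001 = 0.03219 m. 1 gigahertz = 1e+09 Hz, so 0.1164 gigahertz = 0.1164 * 1e+09 = 1.164e+08 Hz. Combine: 0.03219 m * 1.164e+08 Hz = 3746916 m/s. 1 mph = 0.44704 m/s, so 3746916 m/s = 3746916 / 0.44704 = 8381612.4 mph ≈ 8.382e+06 mph (4 s.f.). Final answer: 8.382e+06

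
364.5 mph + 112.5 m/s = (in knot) 535.4. Check: 1 mph = 0.44704 m/s, so 364.5 mph = 364.5 * 0.44704 = 162.94608 m/s. 112.5 m/s is already in m/s. Sum: 162.94608 + 112.5 = 275.44608 m/s. 1 knot = 0.51444444 m/s, so 275.44608 m/s = 275.44608 / 0.51444444 = 535.42435 knot ≈ 535.4 knot (4 s.f.).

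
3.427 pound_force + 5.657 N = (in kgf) 1 pound_force = 4.4482216 N, so 3.427 pound_force = 3.427 * 4.4482216 = 15.244055 N. 5.657 N is already in N. Sum: 15.244055 + 5.657 = 20.901055 N. 1 kgf = 9.80665 N, so 20.901055 N = 20.901055 / 9.80665 = 2.1313145 kgf ≈ 2.131 kgf (4 s.f.). Final answer: 2.131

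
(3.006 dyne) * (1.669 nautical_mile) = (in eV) 1 dyne = 1e-05 N, so 3.006 dyne = 3.006 * 1e-05 = 3.006e-05 N. 1 nautical_mile = 1852 m, so 1.669 nautical_mile = 1.669 * 1852 = 3090.988 m. Combine: 3.006e-05 N * 3090.988 m = 0.092915099 J. 1 eV = 1.6021766e-19 J, so 0.092915099 J = 0.092915099 / 1.6021766e-19 = 5.7993044e+17 eV ≈ 5.799e+17 eV (4 s.f.). Final answer: 5.799e+17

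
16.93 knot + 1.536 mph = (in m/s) 1 knot = 0.51444444 m/s, so 16.93 knot = 16.93 * 0.51444444 = 8.7095444 m/s. 1 mph = 0.44704 m/s, so 1.536 mph = 1.536 * 0.44704 = 0.68665344 m/s. Sum: 8.7095444 + 0.68665344 = 9.3961979 m/s. Result: 9.3961979 m/s ≈ 9.396 m/s (4 s.f.). Final answer: 9.396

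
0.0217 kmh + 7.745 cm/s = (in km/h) 0.3005. Check: 1 kmh = 0.27777778 m/s, so 0.0217 kmh = 0.0217 * 0.27777778 = 0.0060277778 m/s. 1 cm/s = 0.01 m/s, so 7.745 cm/s = 7.745 * 0.01 = 0.07745 m/s. Sum: 0.0060277778 + 0.07745 = 0.083477778 m/s. 1 km/h = 0.27777778 m/s, so 0.083477778 m/s = 0.083477778 / 0.27777778 = 0.30052 km/h ≈ 0.3005 km/h (4 s.f.).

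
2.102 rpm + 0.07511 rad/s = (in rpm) 1 rpm = 0.10471976 rad/s, so 2.102 rpm = 2.102 * 0.10471976 = 0.22012093 rad/s. 0.07511 rad/s is already in rad/s. Sum: 0.22012093 + 0.07511 = 0.29523093 rad/s. 1 rpm = 0.10471976 rad/s, so 0.29523093 rad/s = 0.29523093 / 0.10471976 = 2.8192477 rpm ≈ 2.819 rpm (4 s.f.). Final answer: 2.819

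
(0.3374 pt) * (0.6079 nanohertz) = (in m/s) 1 pt = 0.00035277778 m, so 0.3374 pt = 0.3374 * 0.00035277778 = 0.00011902722 m. 1 nanohertz = 1e-09 Hz, so 0.6079 nanohertz = 0.6079 * 1e-09 = 6.079e-10 Hz. Combine: 0.00011902722 m * 6.079e-10 Hz = 7.2356648e-14 m/s. Result: 7.2356648e-14 m/s ≈ 7.236e-14 m/s (4 s.f.). Final answer: 7.236e-14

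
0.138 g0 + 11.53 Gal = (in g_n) 1 g0 = 9.80665 m/s^2, so 0.138 g0 = 0.138 * 9.80665 = 1.3533177 m/s^2. 1 Gal = 0.01 m/s^2, so 11.53 Gal = 11.53 * 0.01 = 0.1153 m/s^2. Sum: 1.3533177 + 0.1153 = 1.4686177 m/s^2. 1 g_n = 9.80665 m/s^2, so 1.4686177 m/s^2 = 1.4686177 / 9.80665 = 0.14975733 g_n ≈ 0.1498 g_n (4 s.f.). Final answer: 0.1498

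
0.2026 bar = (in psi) 1 bar = 100000 Pa, so 0.2026 bar = 0.2026 * 100000 = 20260 Pa. 1 psi = 6894.7573 Pa, so 20260 Pa = 20260 / 6894.7573 = 2.9384646 psi ≈ 2.938 psi (4 s.f.). Final answer: 2.938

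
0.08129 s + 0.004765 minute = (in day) 4.25e-06. Check: 0.08129 s is already in s. 1 minute = 60 s, so 0.004765 minute = 0.004765 * 60 = 0.2859 s. Sum: 0.08129 + 0.2859 = 0.36719 s. 1 day = 86400 s, so 0.36719 s = 0.36719 / 86400 = 4.2498843e-06 day ≈ 4.25e-06 day (4 s.f.).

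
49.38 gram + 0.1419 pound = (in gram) 1 gram = 0.001 kg, so 49.38 gram = 49.38 * 0.001 = 0.04938 kg. 1 pound = 0.45359237 kg, so 0.1419 pound = 0.1419 * 0.45359237 = 0.064364757 kg. Sum: 0.04938 + 0.064364757 = 0.11374476 kg. 1 gram = 0.001 kg, so 0.11374476 kg = 0.11374476 / 0.001 = 113.74476 gram ≈ 113.7 gram (4 s.f.). Final answer: 113.7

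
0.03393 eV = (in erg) 5.436e-14. Check: 1 eV = 1.6021766e-19 J, so 0.03393 eV = 0.03393 * 1.6021766e-19 = 5.4361853e-21 J. 1 erg = 1e-07 J, so 5.4361853e-21 J = 5.4361853e-21 / 1e-07 = 5.4361853e-14 erg ≈ 5.436e-14 erg (4 s.f.).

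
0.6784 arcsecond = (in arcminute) 1 arcsecond = 4.8481368e-06 rad, so 0.6784 arcsecond = 0.6784 * 4.8481368e-06 = 3.288976e-06 rad. 1 arcminute = 0.00029088821 rad, so 3.288976e-06 rad = 3.288976e-06 / 0.00029088821 = 0.011306667 arcminute ≈ 0.01131 arcminute (4 s.f.). Final answer: 0.01131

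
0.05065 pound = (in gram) 22.97. Check: 1 pound = 0.45359237 kg, so 0.05065 pound = 0.05065 * 0.45359237 = 0.022974454 kg. 1 gram = 0.001 kg, so 0.022974454 kg = 0.022974454 / 0.001 = 22.974454 gram ≈ 22.97 gram (4 s.f.).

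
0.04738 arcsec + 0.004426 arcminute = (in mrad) 1 arcsec = 4.8481368e-06 rad, so 0.04738 arcsec = 0.04738 * 4.8481368e-06 = 2.2970472e-07 rad. 1 arcminute = 0.00029088821 rad, so 0.004426 arcminute = 0.004426 * 0.00029088821 = 1.2874712e-06 rad. Sum: 2.2970472e-07 + 1.2874712e-06 = 1.5171759e-06 rad. 1 mrad = 0.001 rad, so 1.5171759e-06 rad = 1.5171759e-06 / 0.001 = 0.0015171759 mrad ≈ 0.001517 mrad (4 s.f.). Final answer: 0.001517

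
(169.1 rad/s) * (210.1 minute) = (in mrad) 2.132e+09. Check: 169.1 rad/s is already in rad/s. 1 minute = 60 s, so 210.1 minute = 210.1 * 60 = 12606 s. Combine: 169.1 rad/s * 12606 s = 2131674.6 rad. 1 mrad = 0.001 rad, so 2131674.6 rad = 2131674.6 / 0.001 = 2.1316746e+09 mrad ≈ 2.132e+09 mrad (4 s.f.).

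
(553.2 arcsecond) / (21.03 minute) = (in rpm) 2.03e-05. Check: 1 arcsecond = 4.8481368e-06 rad, so 553.2 arcsecond = 553.2 * 4.8481368e-06 = 0.0026819893 rad. 1 minute = 60 s, so 21.03 minute = 21.03 * 60 = 1261.8 s. Combine: 0.0026819893 rad / 1261.8 s = 2.1255265e-06 rad/s. 1 rpm = 0.10471976 rad/s, so 2.1255265e-06 rad/s = 2.1255265e-06 / 0.10471976 = 2.0297283e-05 rpm ≈ 2.03e-05 rpm (4 s.f.).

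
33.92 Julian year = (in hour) 1 Julian year = 31557600 s, so 33.92 Julian year = 33.92 * 31557600 = 1.0704338e+09 s. 1 hour = 3600 s, so 1.0704338e+09 s = 1.0704338e+09 / 3600 = 297342.72 hour ≈ 2.973e+05 hour (4 s.f.). Final answer: 2.973e+05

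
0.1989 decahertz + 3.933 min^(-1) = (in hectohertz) 0.02055. Check: 1 decahertz = 10 Hz, so 0.1989 decahertz = 0.1989 * 10 = 1.989 Hz. 1 min^(-1) = 0.016666667 Hz, so 3.933 min^(-1) = 3.933 * 0.016666667 = 0.06555 Hz. Sum: 1.989 + 0.06555 = 2.05455 Hz. 1 hectohertz = 100 Hz, so 2.05455 Hz = 2.05455 / 100 = 0.0205455 hectohertz ≈ 0.02055 hectohertz (4 s.f.).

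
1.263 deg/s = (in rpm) 1 deg/s = 0.017453293 rad/s, so 1.263 deg/s = 1.263 * 0.017453293 = 0.022043508 rad/s. 1 rpm = 0.10471976 rad/s, so 0.022043508 rad/s = 0.022043508 / 0.10471976 = 0.2105 rpm. Final answer: 0.2105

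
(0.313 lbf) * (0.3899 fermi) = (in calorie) 1 lbf = 4.4482216 N, so 0.313 lbf = 0.313 * 4.4482216 = 1.3922934 N. 1 fermi = 1e-15 m, so 0.3899 fermi = 0.3899 * 1e-15 = 3.899e-16 m. Combine: 1.3922934 N * 3.899e-16 m = 5.4285518e-16 J. 1 calorie = 4.184 J, so 5.4285518e-16 J = 5.4285518e-16 / 4.184 = 1.297455e-16 calorie ≈ 1.297e-16 calorie (4 s.f.). Final answer: 1.297e-16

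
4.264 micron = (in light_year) 1 micron = 1e-06 m, so 4.264 micron = 4.264 * 1e-06 = 4.264e-06 m. 1 light_year = 9.4607305e+15 m, so 4.264e-06 m = 4.264e-06 / 9.4607305e+15 = 4.5070516e-22 light_year ≈ 4.507e-22 light_year (4 s.f.). Final answer: 4.507e-22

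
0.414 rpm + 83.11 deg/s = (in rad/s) 1 rpm = 0.10471976 rad/s, so 0.414 rpm = 0.414 * 0.10471976 = 0.043353979 rad/s. 1 deg/s = 0.017453293 rad/s, so 83.11 deg/s = 83.11 * 0.017453293 = 1.4505431 rad/s. Sum: 0.043353979 + 1.4505431 = 1.4938971 rad/s. Result: 1.4938971 rad/s ≈ 1.494 rad/s (4 s.f.). Final answer: 1.494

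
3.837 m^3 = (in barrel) 1 barrel = 0.15898729 m^3, so 3.837 m^3 = 3.837 / 0.15898729 = 24.134004 barrel ≈ 24.13 barrel (4 s.f.). Final answer: 24.13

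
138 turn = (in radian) 867.1. Check: 1 turn = 6.2831853 rad, so 138 turn = 138 * 6.2831853 = 867.07957 rad. 867.07957 rad = 867.07957 radian ≈ 867.1 radian (4 s.f.).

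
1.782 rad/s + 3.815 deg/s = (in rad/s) 1.849. Check: 1.782 rad/s is already in rad/s. 1 deg/s = 0.017453293 rad/s, so 3.815 deg/s = 3.815 * 0.017453293 = 0.066584311 rad/s. Sum: 1.782 + 0.066584311 = 1.8485843 rad/s. Result: 1.8485843 rad/s ≈ 1.849 rad/s (4 s.f.).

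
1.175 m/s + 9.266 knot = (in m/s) 5.942. Check: 1.175 m/s is already in m/s. 1 knot = 0.51444444 m/s, so 9.266 knot = 9.266 * 0.51444444 = 4.7668422 m/s. Sum: 1.175 + 4.7668422 = 5.9418422 m/s. Result: 5.9418422 m/s ≈ 5.942 m/s (4 s.f.).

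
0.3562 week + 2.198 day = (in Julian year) 0.01284. Check: 1 week = 604800 s, so 0.3562 week = 0.3562 * 604800 = 215429.76 s. 1 day = 86400 s, so 2.198 day = 2.198 * 86400 = 189907.2 s. Sum: 215429.76 + 189907.2 = 405336.96 s. 1 Julian year = 31557600 s, so 405336.96 s = 405336.96 / 31557600 = 0.012844353 Julian year ≈ 0.01284 Julian year (4 s.f.).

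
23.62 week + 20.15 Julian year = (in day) 1 week = 604800 s, so 23.62 week = 23.62 * 604800 = 14285376 s. 1 Julian year = 31557600 s, so 20.15 Julian year = 20.15 * 31557600 = 6.3588564e+08 s. Sum: 14285376 + 6.3588564e+08 = 6.5017102e+08 s. 1 day = 86400 s, so 6.5017102e+08 s = 6.5017102e+08 / 86400 = 7525.1275 day ≈ 7525 day (4 s.f.). Final answer: 7525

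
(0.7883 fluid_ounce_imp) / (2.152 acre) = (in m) 1 fluid_ounce_imp = 2.8413063e-05 m^3, so 0.7883 fluid_ounce_imp = 0.7883 * 2.8413063e-05 = 2.2398017e-05 m^3. 1 acre = 4046.8564 m^2, so 2.152 acre = 2.152 * 4046.8564 = 8708.835 m^2. Combine: 2.2398017e-05 m^3 / 8708.835 m^2 = 2.5718729e-09 m. Result: 2.5718729e-09 m ≈ 2.572e-09 m (4 s.f.). Final answer: 2.572e-09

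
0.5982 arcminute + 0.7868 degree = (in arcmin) 47.81. Check: 1 arcminute = 0.00029088821 rad, so 0.5982 arcminute = 0.5982 * 0.00029088821 = 0.00017400933 rad. 1 degree = 0.017453293 rad, so 0.7868 degree = 0.7868 * 0.017453293 = 0.013732251 rad. Sum: 0.00017400933 + 0.013732251 = 0.01390626 rad. 1 arcmin = 0.00029088821 rad, so 0.01390626 rad = 0.01390626 / 0.00029088821 = 47.8062 arcmin ≈ 47.81 arcmin (4 s.f.).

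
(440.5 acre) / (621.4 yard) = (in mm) 1 acre = 4046.8564 m^2, so 440.5 acre = 440.5 * 4046.8564 = 1782640.3 m^2. 1 yard = 0.9144 m, so 621.4 yard = 621.4 * 0.9144 = 568.20816 m. Combine: 1782640.3 m^2 / 568.20816 m = 3137.3014 m. 1 mm = 0.001 m, so 3137.3014 m = 3137.3014 / 0.001 = 3137301.4 mm ≈ 3.137e+06 mm (4 s.f.). Final answer: 3.137e+06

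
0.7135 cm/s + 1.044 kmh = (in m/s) 1 cm/s = 0.01 m/s, so 0.7135 cm/s = 0.7135 * 0.01 = 0.007135 m/s. 1 kmh = 0.27777778 m/s, so 1.044 kmh = 1.044 * 0.27777778 = 0.29 m/s. Sum: 0.007135 + 0.29 = 0.297135 m/s. Result: 0.297135 m/s ≈ 0.2971 m/s (4 s.f.). Final answer: 0.2971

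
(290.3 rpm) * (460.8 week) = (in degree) 1 rpm = 0.10471976 rad/s, so 290.3 rpm = 290.3 * 0.10471976 = 30.400145 rad/s. 1 week = 604800 s, so 460.8 week = 460.8 * 604800 = 2.7869184e+08 s. Combine: 30.400145 rad/s * 2.7869184e+08 s = 8.4722723e+09 rad. 1 degree = 0.017453293 rad, so 8.4722723e+09 rad = 8.4722723e+09 / 0.017453293 = 4.8542545e+11 degree ≈ 4.854e+11 degree (4 s.f.). Final answer: 4.854e+11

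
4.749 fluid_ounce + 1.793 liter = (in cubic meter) 0.001933. Check: 1 fluid_ounce = 2.957353e-05 m^3, so 4.749 fluid_ounce = 4.749 * 2.957353e-05 = 0.00014044469 m^3. 1 liter = 0.001 m^3, so 1.793 liter = 1.793 * 0.001 = 0.001793 m^3. Sum: 0.00014044469 + 0.001793 = 0.0019334447 m^3. 0.0019334447 m^3 = 0.0019334447 cubic meter ≈ 0.001933 cubic meter (4 s.f.).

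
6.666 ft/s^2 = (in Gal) 1 ft/s^2 = 0.3048 m/s^2, so 6.666 ft/s^2 = 6.666 * 0.3048 = 2.0317968 m/s^2. 1 Gal = 0.01 m/s^2, so 2.0317968 m/s^2 = 2.0317968 / 0.01 = 203.17968 Gal ≈ 203.2 Gal (4 s.f.). Final answer: 203.2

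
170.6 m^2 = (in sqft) 1836. Check: 1 sqft = 0.09290304 m^2, so 170.6 m^2 = 170.6 / 0.09290304 = 1836.3231 sqft ≈ 1836 sqft (4 s.f.).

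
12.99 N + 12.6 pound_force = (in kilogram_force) 7.04. Check: 12.99 N is already in N. 1 pound_force = 4.4482216 N, so 12.6 pound_force = 12.6 * 4.4482216 = 56.047592 N. Sum: 12.99 + 56.047592 = 69.037592 N. 1 kilogram_force = 9.80665 N, so 69.037592 N = 69.037592 / 9.80665 = 7.0398752 kilogram_force ≈ 7.04 kilogram_force (4 s.f.).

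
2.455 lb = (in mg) 1 lb = 0.45359237 kg, so 2.455 lb = 2.455 * 0.45359237 = 1.1135693 kg. 1 mg = 1e-06 kg, so 1.1135693 kg = 1.1135693 / 1e-06 = 1113569.3 mg ≈ 1.114e+06 mg (4 s.f.). Final answer: 1.114e+06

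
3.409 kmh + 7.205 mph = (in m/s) 4.168. Check: 1 kmh = 0.27777778 m/s, so 3.409 kmh = 3.409 * 0.27777778 = 0.94694444 m/s. 1 mph = 0.44704 m/s, so 7.205 mph = 7.205 * 0.44704 = 3.2209232 m/s. Sum: 0.94694444 + 3.2209232 = 4.1678676 m/s. Result: 4.1678676 m/s ≈ 4.168 m/s (4 s.f.).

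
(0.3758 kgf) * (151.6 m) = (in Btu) 1 kgf = 9.80665 N, so 0.3758 kgf = 0.3758 * 9.80665 = 3.6853391 N. 151.6 m is already in m. Combine: 3.6853391 N * 151.6 m = 558.6974 J. 1 Btu = 1055.0559 J, so 558.6974 J = 558.6974 / 1055.0559 = 0.52954296 Btu ≈ 0.5295 Btu (4 s.f.). Final answer: 0.5295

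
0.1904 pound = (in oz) 3.046. Check: 1 pound = 0.45359237 kg, so 0.1904 pound = 0.1904 * 0.45359237 = 0.086363987 kg. 1 oz = 0.028349523 kg, so 0.086363987 kg = 0.086363987 / 0.028349523 = 3.0464 oz ≈ 3.046 oz (4 s.f.).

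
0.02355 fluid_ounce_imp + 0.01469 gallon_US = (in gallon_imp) 1 fluid_ounce_imp = 2.8413063e-05 m^3, so 0.02355 fluid_ounce_imp = 0.02355 * 2.8413063e-05 = 6.6912762e-07 m^3. 1 gallon_US = 0.0037854118 m^3, so 0.01469 gallon_US = 0.01469 * 0.0037854118 = 5.5607699e-05 m^3. Sum: 6.6912762e-07 + 5.5607699e-05 = 5.6276827e-05 m^3. 1 gallon_imp = 0.00454609 m^3, so 5.6276827e-05 m^3 = 5.6276827e-05 / 0.00454609 = 0.012379171 gallon_imp ≈ 0.01238 gallon_imp (4 s.f.). Final answer: 0.01238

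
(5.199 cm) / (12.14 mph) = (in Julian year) 3.036e-10. Check: 1 cm = 0.01 m, so 5.199 cm = 5.199 * 0.01 = 0.05199 m. 1 mph = 0.44704 m/s, so 12.14 mph = 12.14 * 0.44704 = 5.4270656 m/s. Combine: 0.05199 m / 5.4270656 m/s = 0.0095797626 s. 1 Julian year = 31557600 s, so 0.0095797626 s = 0.0095797626 / 31557600 = 3.0356436e-10 Julian year ≈ 3.036e-10 Julian year (4 s.f.).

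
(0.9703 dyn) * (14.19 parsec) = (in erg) 1 dyn = 1e-05 N, so 0.9703 dyn = 0.9703 * 1e-05 = 9.703e-06 N. 1 parsec = 3.0856776e+16 m, so 14.19 parsec = 14.19 * 3.0856776e+16 = 4.3785765e+17 m. Combine: 9.703e-06 N * 4.3785765e+17 m = 4.2485328e+12 J. 1 erg = 1e-07 J, so 4.2485328e+12 J = 4.2485328e+12 / 1e-07 = 4.2485328e+19 erg ≈ 4.249e+19 erg (4 s.f.). Final answer: 4.249e+19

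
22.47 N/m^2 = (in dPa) 22.47 N/m^2 = 22.47 Pa. 1 dPa = 0.1 Pa, so 22.47 Pa = 22.47 / 0.1 = 224.7 dPa. Final answer: 224.7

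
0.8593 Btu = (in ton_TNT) 1 Btu = 1055.0559 J, so 0.8593 Btu = 0.8593 * 1055.0559 = 906.60949 J. 1 ton_TNT = 4.184e+09 J, so 906.60949 J = 906.60949 / 4.184e+09 = 2.1668487e-07 ton_TNT ≈ 2.167e-07 ton_TNT (4 s.f.). Final answer: 2.167e-07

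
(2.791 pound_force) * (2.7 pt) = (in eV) 1 pound_force = 4.4482216 N, so 2.791 pound_force = 2.791 * 4.4482216 = 12.414987 N. 1 pt = 0.00035277778 m, so 2.7 pt = 2.7 * 0.00035277778 = 0.0009525 m. Combine: 12.414987 N * 0.0009525 m = 0.011825275 J. 1 eV = 1.6021766e-19 J, so 0.011825275 J = 0.011825275 / 1.6021766e-19 = 7.3807559e+16 eV ≈ 7.381e+16 eV (4 s.f.). Final answer: 7.381e+16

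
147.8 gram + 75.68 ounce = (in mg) 2.293e+06. Check: 1 gram = 0.001 kg, so 147.8 gram = 147.8 * 0.001 = 0.1478 kg. 1 ounce = 0.028349523 kg, so 75.68 ounce = 75.68 * 0.028349523 = 2.1454919 kg. Sum: 0.1478 + 2.1454919 = 2.2932919 kg. 1 mg = 1e-06 kg, so 2.2932919 kg = 2.2932919 / 1e-06 = 2293291.9 mg ≈ 2.293e+06 mg (4 s.f.).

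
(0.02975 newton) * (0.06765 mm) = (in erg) 20.13. Check: 0.02975 newton = 0.02975 N. 1 mm = 0.001 m, so 0.06765 mm = 0.06765 * 0.001 = 6.765e-05 m. Combine: 0.02975 N * 6.765e-05 m = 2.0125875e-06 J. 1 erg = 1e-07 J, so 2.0125875e-06 J = 2.0125875e-06 / 1e-07 = 20.125875 erg ≈ 20.13 erg (4 s.f.).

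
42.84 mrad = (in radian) 0.04284. Check: 1 mrad = 0.001 rad, so 42.84 mrad = 42.84 * 0.001 = 0.04284 rad. 0.04284 rad = 0.04284 radian.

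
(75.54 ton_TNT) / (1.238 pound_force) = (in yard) 1 ton_TNT = 4.184e+09 J, so 75.54 ton_TNT = 75.54 * 4.184e+09 = 3.1605936e+11 J. 1 pound_force = 4.4482216 N, so 1.238 pound_force = 1.238 * 4.4482216 = 5.5068984 N. Combine: 3.1605936e+11 J / 5.5068984 N = 5.7393353e+10 m. 1 yard = 0.9144 m, so 5.7393353e+10 m = 5.7393353e+10 / 0.9144 = 6.2766134e+10 yard ≈ 6.277e+10 yard (4 s.f.). Final answer: 6.277e+10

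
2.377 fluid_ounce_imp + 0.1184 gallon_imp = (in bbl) 0.00381. Check: 1 fluid_ounce_imp = 2.8413063e-05 m^3, so 2.377 fluid_ounce_imp = 2.377 * 2.8413063e-05 = 6.753785e-05 m^3. 1 gallon_imp = 0.00454609 m^3, so 0.1184 gallon_imp = 0.1184 * 0.00454609 = 0.00053825706 m^3. Sum: 6.753785e-05 + 0.00053825706 = 0.00060579491 m^3. 1 bbl = 0.15898729 m^3, so 0.00060579491 m^3 = 0.00060579491 / 0.15898729 = 0.0038103353 bbl ≈ 0.00381 bbl (4 s.f.).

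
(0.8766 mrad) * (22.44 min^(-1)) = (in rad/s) 0.0003278. Check: 1 mrad = 0.001 rad, so 0.8766 mrad = 0.8766 * 0.001 = 0.0008766 rad. 1 min^(-1) = 0.016666667 Hz, so 22.44 min^(-1) = 22.44 * 0.016666667 = 0.374 Hz. Combine: 0.0008766 rad * 0.374 Hz = 0.0003278484 rad/s. Result: 0.0003278484 rad/s ≈ 0.0003278 rad/s (4 s.f.).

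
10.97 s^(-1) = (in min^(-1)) 658.2. Check: 10.97 s^(-1) = 10.97 Hz. 1 min^(-1) = 0.016666667 Hz, so 10.97 Hz = 10.97 / 0.016666667 = 658.2 min^(-1).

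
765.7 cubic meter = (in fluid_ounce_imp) 2.695e+07. Check: 765.7 cubic meter = 765.7 m^3. 1 fluid_ounce_imp = 2.8413063e-05 m^3, so 765.7 m^3 = 765.7 / 2.8413063e-05 = 26948873 fluid_ounce_imp ≈ 2.695e+07 fluid_ounce_imp (4 s.f.).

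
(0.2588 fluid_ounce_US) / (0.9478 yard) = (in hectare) 1 fluid_ounce_US = 2.957353e-05 m^3, so 0.2588 fluid_ounce_US = 0.2588 * 2.957353e-05 = 7.6536295e-06 m^3. 1 yard = 0.9144 m, so 0.9478 yard = 0.9478 * 0.9144 = 0.86666832 m. Combine: 7.6536295e-06 m^3 / 0.86666832 m = 8.8310941e-06 m^2. 1 hectare = 10000 m^2, so 8.8310941e-06 m^2 = 8.8310941e-06 / 10000 = 8.8310941e-10 hectare ≈ 8.831e-10 hectare (4 s.f.). Final answer: 8.831e-10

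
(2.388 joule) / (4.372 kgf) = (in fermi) 5.57e+13. Check: 2.388 joule = 2.388 J. 1 kgf = 9.80665 N, so 4.372 kgf = 4.372 * 9.80665 = 42.874674 N. Combine: 2.388 J / 42.874674 N = 0.055697217 m. 1 fermi = 1e-15 m, so 0.055697217 m = 0.055697217 / 1e-15 = 5.5697217e+13 fermi ≈ 5.57e+13 fermi (4 s.f.).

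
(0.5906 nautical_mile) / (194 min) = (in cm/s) 1 nautical_mile = 1852 m, so 0.5906 nautical_mile = 0.5906 * 1852 = 1093.7912 m. 1 min = 60 s, so 194 min = 194 * 60 = 11640 s. Combine: 1093.7912 m / 11640 s = 0.093968316 m/s. 1 cm/s = 0.01 m/s, so 0.093968316 m/s = 0.093968316 / 0.01 = 9.3968316 cm/s ≈ 9.397 cm/s (4 s.f.). Final answer: 9.397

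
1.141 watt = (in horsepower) 0.00153. Check: 1.141 watt = 1.141 W. 1 horsepower = 745.69987 W, so 1.141 W = 1.141 / 745.69987 = 0.0015301062 horsepower ≈ 0.00153 horsepower (4 s.f.).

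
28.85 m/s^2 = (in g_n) 2.942. Check: 1 g_n = 9.80665 m/s^2, so 28.85 m/s^2 = 28.85 / 9.80665 = 2.9418813 g_n ≈ 2.942 g_n (4 s.f.).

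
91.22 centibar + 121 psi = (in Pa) 9.255e+05. Check: 1 centibar = 1000 Pa, so 91.22 centibar = 91.22 * 1000 = 91220 Pa. 1 psi = 6894.7573 Pa, so 121 psi = 121 * 6894.7573 = 834265.63 Pa. Sum: 91220 + 834265.63 = 925485.63 Pa. Result: 925485.63 Pa ≈ 9.255e+05 Pa (4 s.f.).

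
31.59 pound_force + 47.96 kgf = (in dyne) 1 pound_force = 4.4482216 N, so 31.59 pound_force = 31.59 * 4.4482216 = 140.51932 N. 1 kgf = 9.80665 N, so 47.96 kgf = 47.96 * 9.80665 = 470.32693 N. Sum: 140.51932 + 470.32693 = 610.84625 N. 1 dyne = 1e-05 N, so 610.84625 N = 610.84625 / 1e-05 = 61084625 dyne ≈ 6.108e+07 dyne (4 s.f.). Final answer: 6.108e+07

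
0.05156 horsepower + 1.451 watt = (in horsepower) 0.05351. Check: 1 horsepower = 745.69987 W, so 0.05156 horsepower = 0.05156 * 745.69987 = 38.448285 W. 1.451 watt = 1.451 W. Sum: 38.448285 + 1.451 = 39.899285 W. 1 horsepower = 745.69987 W, so 39.899285 W = 39.899285 / 745.69987 = 0.053505823 horsepower ≈ 0.05351 horsepower (4 s.f.).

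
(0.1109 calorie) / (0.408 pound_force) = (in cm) 25.57. Check: 1 calorie = 4.184 J, so 0.1109 calorie = 0.1109 * 4.184 = 0.4640056 J. 1 pound_force = 4.4482216 N, so 0.408 pound_force = 0.408 * 4.4482216 = 1.8148744 N. Combine: 0.4640056 J / 1.8148744 N = 0.25566816 m. 1 cm = 0.01 m, so 0.25566816 m = 0.25566816 / 0.01 = 25.566816 cm ≈ 25.57 cm (4 s.f.).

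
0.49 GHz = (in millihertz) 1 GHz = 1e+09 Hz, so 0.49 GHz = 0.49 * 1e+09 = 4.9e+08 Hz. 1 millihertz = 0.001 Hz, so 4.9e+08 Hz = 4.9e+08 / 0.001 = 4.9e+11 millihertz. Final answer: 4.9e+11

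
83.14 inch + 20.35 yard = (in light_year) 1 inch = 0.0254 m, so 83.14 inch = 83.14 * 0.0254 = 2.111756 m. 1 yard = 0.9144 m, so 20.35 yard = 20.35 * 0.9144 = 18.60804 m. Sum: 2.111756 + 18.60804 = 20.719796 m. 1 light_year = 9.4607305e+15 m, so 20.719796 m = 20.719796 / 9.4607305e+15 = 2.1900842e-15 light_year ≈ 2.19e-15 light_year (4 s.f.). Final answer: 2.19e-15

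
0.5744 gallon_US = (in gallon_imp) 1 gallon_US = 0.0037854118 m^3, so 0.5744 gallon_US = 0.5744 * 0.0037854118 = 0.0021743405 m^3. 1 gallon_imp = 0.00454609 m^3, so 0.0021743405 m^3 = 0.0021743405 / 0.00454609 = 0.47828805 gallon_imp ≈ 0.4783 gallon_imp (4 s.f.). Final answer: 0.4783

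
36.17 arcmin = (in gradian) 0.6698. Check: 1 arcmin = 0.00029088821 rad, so 36.17 arcmin = 36.17 * 0.00029088821 = 0.010521427 rad. 1 gradian = 0.015707963 rad, so 0.010521427 rad = 0.010521427 / 0.015707963 = 0.66981481 gradian ≈ 0.6698 gradian (4 s.f.).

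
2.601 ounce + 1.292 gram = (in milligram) 1 ounce = 0.028349523 kg, so 2.601 ounce = 2.601 * 0.028349523 = 0.07373711 kg. 1 gram = 0.001 kg, so 1.292 gram = 1.292 * 0.001 = 0.001292 kg. Sum: 0.07373711 + 0.001292 = 0.07502911 kg. 1 milligram = 1e-06 kg, so 0.07502911 kg = 0.07502911 / 1e-06 = 75029.11 milligram ≈ 7.503e+04 milligram (4 s.f.). Final answer: 7.503e+04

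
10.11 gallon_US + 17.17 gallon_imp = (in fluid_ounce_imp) 1 gallon_US = 0.0037854118 m^3, so 10.11 gallon_US = 10.11 * 0.0037854118 = 0.038270513 m^3. 1 gallon_imp = 0.00454609 m^3, so 17.17 gallon_imp = 17.17 * 0.00454609 = 0.078056365 m^3. Sum: 0.038270513 + 0.078056365 = 0.11632688 m^3. 1 fluid_ounce_imp = 2.8413063e-05 m^3, so 0.11632688 m^3 = 0.11632688 / 2.8413063e-05 = 4094.1338 fluid_ounce_imp ≈ 4094 fluid_ounce_imp (4 s.f.). Final answer: 4094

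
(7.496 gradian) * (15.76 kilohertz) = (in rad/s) 1856. Check: 1 gradian = 0.015707963 rad, so 7.496 gradian = 7.496 * 0.015707963 = 0.11774689 rad. 1 kilohertz = 1000 Hz, so 15.76 kilohertz = 15.76 * 1000 = 15760 Hz. Combine: 0.11774689 rad * 15760 Hz = 1855.691 rad/s. Result: 1855.691 rad/s ≈ 1856 rad/s (4 s.f.).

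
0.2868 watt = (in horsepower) 0.0003846. Check: 0.2868 watt = 0.2868 W. 1 horsepower = 745.69987 W, so 0.2868 W = 0.2868 / 745.69987 = 0.00038460514 horsepower ≈ 0.0003846 horsepower (4 s.f.).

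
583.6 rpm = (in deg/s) 3502. Check: 1 rpm = 0.10471976 rad/s, so 583.6 rpm = 583.6 * 0.10471976 = 61.114449 rad/s. 1 deg/s = 0.017453293 rad/s, so 61.114449 rad/s = 61.114449 / 0.017453293 = 3501.6 deg/s ≈ 3502 deg/s (4 s.f.).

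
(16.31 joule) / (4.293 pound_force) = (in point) 2421. Check: 16.31 joule = 16.31 J. 1 pound_force = 4.4482216 N, so 4.293 pound_force = 4.293 * 4.4482216 = 19.096215 N. Combine: 16.31 J / 19.096215 N = 0.85409594 m. 1 point = 0.00035277778 m, so 0.85409594 m = 0.85409594 / 0.00035277778 = 2421.0594 point ≈ 2421 point (4 s.f.).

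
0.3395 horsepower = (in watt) 1 horsepower = 745.69987 W, so 0.3395 horsepower = 0.3395 * 745.69987 = 253.16511 W. 253.16511 W = 253.16511 watt ≈ 253.2 watt (4 s.f.). Final answer: 253.2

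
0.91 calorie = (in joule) 1 calorie = 4.184 J, so 0.91 calorie = 0.91 * 4.184 = 3.80744 J. 3.80744 J = 3.80744 joule ≈ 3.807 joule (4 s.f.). Final answer: 3.807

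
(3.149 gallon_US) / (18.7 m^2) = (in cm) 0.06374. Check: 1 gallon_US = 0.0037854118 m^3, so 3.149 gallon_US = 3.149 * 0.0037854118 = 0.011920262 m^3. 18.7 m^2 is already in m^2. Combine: 0.011920262 m^3 / 18.7 m^2 = 0.00063744715 m. 1 cm = 0.01 m, so 0.00063744715 m = 0.00063744715 / 0.01 = 0.063744715 cm ≈ 0.06374 cm (4 s.f.).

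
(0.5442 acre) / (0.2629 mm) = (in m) 8.377e+06. Check: 1 acre = 4046.8564 m^2, so 0.5442 acre = 0.5442 * 4046.8564 = 2202.2993 m^2. 1 mm = 0.001 m, so 0.2629 mm = 0.2629 * 0.001 = 0.0002629 m. Combine: 2202.2993 m^2 / 0.0002629 m = 8376946.6 m. Result: 8376946.6 m ≈ 8.377e+06 m (4 s.f.).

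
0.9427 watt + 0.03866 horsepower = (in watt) 0.9427 watt = 0.9427 W. 1 horsepower = 745.69987 W, so 0.03866 horsepower = 0.03866 * 745.69987 = 28.828757 W. Sum: 0.9427 + 28.828757 = 29.771457 W. 29.771457 W = 29.771457 watt ≈ 29.77 watt (4 s.f.). Final answer: 29.77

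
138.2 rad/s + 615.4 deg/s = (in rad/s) 138.2 rad/s is already in rad/s. 1 deg/s = 0.017453293 rad/s, so 615.4 deg/s = 615.4 * 0.017453293 = 10.740756 rad/s. Sum: 138.2 + 10.740756 = 148.94076 rad/s. Result: 148.94076 rad/s ≈ 148.9 rad/s (4 s.f.). Final answer: 148.9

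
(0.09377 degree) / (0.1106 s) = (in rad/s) 1 degree = 0.017453293 rad, so 0.09377 degree = 0.09377 * 0.017453293 = 0.0016365952 rad. 0.1106 s is already in s. Combine: 0.0016365952 rad / 0.1106 s = 0.014797425 rad/s. Result: 0.014797425 rad/s ≈ 0.0148 rad/s (4 s.f.). Final answer: 0.0148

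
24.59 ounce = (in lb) 1.537. Check: 1 ounce = 0.028349523 kg, so 24.59 ounce = 24.59 * 0.028349523 = 0.69711477 kg. 1 lb = 0.45359237 kg, so 0.69711477 kg = 0.69711477 / 0.45359237 = 1.536875 lb ≈ 1.537 lb (4 s.f.).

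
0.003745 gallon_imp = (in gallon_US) 0.004498. Check: 1 gallon_imp = 0.00454609 m^3, so 0.003745 gallon_imp = 0.003745 * 0.00454609 = 1.7025107e-05 m^3. 1 gallon_US = 0.0037854118 m^3, so 1.7025107e-05 m^3 = 1.7025107e-05 / 0.0037854118 = 0.0044975575 gallon_US ≈ 0.004498 gallon_US (4 s.f.).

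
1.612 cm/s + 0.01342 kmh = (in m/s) 1 cm/s = 0.01 m/s, so 1.612 cm/s = 1.612 * 0.01 = 0.01612 m/s. 1 kmh = 0.27777778 m/s, so 0.01342 kmh = 0.01342 * 0.27777778 = 0.0037277778 m/s. Sum: 0.01612 + 0.0037277778 = 0.019847778 m/s. Result: 0.019847778 m/s ≈ 0.01985 m/s (4 s.f.). Final answer: 0.01985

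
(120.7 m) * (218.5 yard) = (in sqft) 2.596e+05. Check: 120.7 m is already in m. 1 yard = 0.9144 m, so 218.5 yard = 218.5 * 0.9144 = 199.7964 m. Combine: 120.7 m * 199.7964 m = 24115.425 m^2. 1 sqft = 0.09290304 m^2, so 24115.425 m^2 = 24115.425 / 0.09290304 = 259576.28 sqft ≈ 2.596e+05 sqft (4 s.f.).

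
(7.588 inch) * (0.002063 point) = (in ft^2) 1.51e-06. Check: 1 inch = 0.0254 m, so 7.588 inch = 7.588 * 0.0254 = 0.1927352 m. 1 point = 0.00035277778 m, so 0.002063 point = 0.002063 * 0.00035277778 = 7.2778056e-07 m. Combine: 0.1927352 m * 7.2778056e-07 m = 1.4026893e-07 m^2. 1 ft^2 = 0.09290304 m^2, so 1.4026893e-07 m^2 = 1.4026893e-07 / 0.09290304 = 1.5098422e-06 ft^2 ≈ 1.51e-06 ft^2 (4 s.f.).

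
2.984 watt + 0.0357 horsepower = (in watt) 29.61. Check: 2.984 watt = 2.984 W. 1 horsepower = 745.69987 W, so 0.0357 horsepower = 0.0357 * 745.69987 = 26.621485 W. Sum: 2.984 + 26.621485 = 29.605485 W. 29.605485 W = 29.605485 watt ≈ 29.61 watt (4 s.f.).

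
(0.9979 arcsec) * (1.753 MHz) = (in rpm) 1 arcsec = 4.8481368e-06 rad, so 0.9979 arcsec = 0.9979 * 4.8481368e-06 = 4.8379557e-06 rad. 1 MHz = 1000000 Hz, so 1.753 MHz = 1.753 * 1000000 = 1753000 Hz. Combine: 4.8379557e-06 rad * 1753000 Hz = 8.4809364 rad/s. 1 rpm = 0.10471976 rad/s, so 8.4809364 rad/s = 8.4809364 / 0.10471976 = 80.986977 rpm ≈ 80.99 rpm (4 s.f.). Final answer: 80.99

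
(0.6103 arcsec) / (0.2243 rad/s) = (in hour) 1 arcsec = 4.8481368e-06 rad, so 0.6103 arcsec = 0.6103 * 4.8481368e-06 = 2.9588179e-06 rad. 0.2243 rad/s is already in rad/s. Combine: 2.9588179e-06 rad / 0.2243 rad/s = 1.3191341e-05 s. 1 hour = 3600 s, so 1.3191341e-05 s = 1.3191341e-05 / 3600 = 3.6642615e-09 hour ≈ 3.664e-09 hour (4 s.f.). Final answer: 3.664e-09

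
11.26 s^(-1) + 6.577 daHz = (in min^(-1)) 11.26 s^(-1) = 11.26 Hz. 1 daHz = 10 Hz, so 6.577 daHz = 6.577 * 10 = 65.77 Hz. Sum: 11.26 + 65.77 = 77.03 Hz. 1 min^(-1) = 0.016666667 Hz, so 77.03 Hz = 77.03 / 0.016666667 = 4621.8 min^(-1) ≈ 4622 min^(-1) (4 s.f.). Final answer: 4622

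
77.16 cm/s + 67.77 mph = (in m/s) 31.07. Check: 1 cm/s = 0.01 m/s, so 77.16 cm/s = 77.16 * 0.01 = 0.7716 m/s. 1 mph = 0.44704 m/s, so 67.77 mph = 67.77 * 0.44704 = 30.295901 m/s. Sum: 0.7716 + 30.295901 = 31.067501 m/s. Result: 31.067501 m/s ≈ 31.07 m/s (4 s.f.).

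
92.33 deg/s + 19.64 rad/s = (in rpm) 202.9. Check: 1 deg/s = 0.017453293 rad/s, so 92.33 deg/s = 92.33 * 0.017453293 = 1.6114625 rad/s. 19.64 rad/s is already in rad/s. Sum: 1.6114625 + 19.64 = 21.251462 rad/s. 1 rpm = 0.10471976 rad/s, so 21.251462 rad/s = 21.251462 / 0.10471976 = 202.93652 rpm ≈ 202.9 rpm (4 s.f.).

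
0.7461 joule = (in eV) 0.7461 joule = 0.7461 J. 1 eV = 1.6021766e-19 J, so 0.7461 J = 0.7461 / 1.6021766e-19 = 4.6567899e+18 eV ≈ 4.657e+18 eV (4 s.f.). Final answer: 4.657e+18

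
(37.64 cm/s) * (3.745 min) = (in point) 2.397e+05. Check: 1 cm/s = 0.01 m/s, so 37.64 cm/s = 37.64 * 0.01 = 0.3764 m/s. 1 min = 60 s, so 3.745 min = 3.745 * 60 = 224.7 s. Combine: 0.3764 m/s * 224.7 s = 84.57708 m. 1 point = 0.00035277778 m, so 84.57708 m = 84.57708 / 0.00035277778 = 239746.05 point ≈ 2.397e+05 point (4 s.f.).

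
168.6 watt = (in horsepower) 0.2261. Check: 168.6 watt = 168.6 W. 1 horsepower = 745.69987 W, so 168.6 W = 168.6 / 745.69987 = 0.22609632 horsepower ≈ 0.2261 horsepower (4 s.f.).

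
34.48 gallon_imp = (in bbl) 1 gallon_imp = 0.00454609 m^3, so 34.48 gallon_imp = 34.48 * 0.00454609 = 0.15674918 m^3. 1 bbl = 0.15898729 m^3, so 0.15674918 m^3 = 0.15674918 / 0.15898729 = 0.9859227 bbl ≈ 0.9859 bbl (4 s.f.). Final answer: 0.9859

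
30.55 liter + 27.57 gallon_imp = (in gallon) 1 liter = 0.001 m^3, so 30.55 liter = 30.55 * 0.001 = 0.03055 m^3. 1 gallon_imp = 0.00454609 m^3, so 27.57 gallon_imp = 27.57 * 0.00454609 = 0.1253357 m^3. Sum: 0.03055 + 0.1253357 = 0.1558857 m^3. 1 gallon = 0.0037854118 m^3, so 0.1558857 m^3 = 0.1558857 / 0.0037854118 = 41.180646 gallon ≈ 41.18 gallon (4 s.f.). Final answer: 41.18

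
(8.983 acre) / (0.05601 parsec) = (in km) 1 acre = 4046.8564 m^2, so 8.983 acre = 8.983 * 4046.8564 = 36352.911 m^2. 1 parsec = 3.0856776e+16 m, so 0.05601 parsec = 0.05601 * 3.0856776e+16 = 1.728288e+15 m. Combine: 36352.911 m^2 / 1.728288e+15 m = 2.1034059e-11 m. 1 km = 1000 m, so 2.1034059e-11 m = 2.1034059e-11 / 1000 = 2.1034059e-14 km ≈ 2.103e-14 km (4 s.f.). Final answer: 2.103e-14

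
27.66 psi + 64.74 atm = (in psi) 1 psi = 6894.7573 Pa, so 27.66 psi = 27.66 * 6894.7573 = 190708.99 Pa. 1 atm = 101325 Pa, so 64.74 atm = 64.74 * 101325 = 6559780.5 Pa. Sum: 190708.99 + 6559780.5 = 6750489.5 Pa. 1 psi = 6894.7573 Pa, so 6750489.5 Pa = 6750489.5 / 6894.7573 = 979.07572 psi ≈ 979.1 psi (4 s.f.). Final answer: 979.1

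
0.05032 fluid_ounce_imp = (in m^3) 1.43e-06. Check: 1 fluid_ounce_imp = 2.8413063e-05 m^3, so 0.05032 fluid_ounce_imp = 0.05032 * 2.8413063e-05 = 1.4297453e-06 m^3. Result: 1.4297453e-06 m^3 ≈ 1.43e-06 m^3 (4 s.f.).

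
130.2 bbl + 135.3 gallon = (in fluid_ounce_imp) 7.466e+05. Check: 1 bbl = 0.15898729 m^3, so 130.2 bbl = 130.2 * 0.15898729 = 20.700146 m^3. 1 gallon = 0.0037854118 m^3, so 135.3 gallon = 135.3 * 0.0037854118 = 0.51216621 m^3. Sum: 20.700146 + 0.51216621 = 21.212312 m^3. 1 fluid_ounce_imp = 2.8413063e-05 m^3, so 21.212312 m^3 = 21.212312 / 2.8413063e-05 = 746569.01 fluid_ounce_imp ≈ 7.466e+05 fluid_ounce_imp (4 s.f.).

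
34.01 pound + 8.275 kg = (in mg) 1 pound = 0.45359237 kg, so 34.01 pound = 34.01 * 0.45359237 = 15.426677 kg. 8.275 kg is already in kg. Sum: 15.426677 + 8.275 = 23.701677 kg. 1 mg = 1e-06 kg, so 23.701677 kg = 23.701677 / 1e-06 = 23701677 mg ≈ 2.37e+07 mg (4 s.f.). Final answer: 2.37e+07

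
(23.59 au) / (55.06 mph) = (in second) 1.434e+11. Check: 1 au = 1.4959787e+11 m, so 23.59 au = 23.59 * 1.4959787e+11 = 3.5290138e+12 m. 1 mph = 0.44704 m/s, so 55.06 mph = 55.06 * 0.44704 = 24.614022 m/s. Combine: 3.5290138e+12 m / 24.614022 m/s = 1.4337412e+11 s. 1.4337412e+11 s = 1.4337412e+11 second ≈ 1.434e+11 second (4 s.f.).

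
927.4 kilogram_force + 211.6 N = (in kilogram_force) 1 kilogram_force = 9.80665 N, so 927.4 kilogram_force = 927.4 * 9.80665 = 9094.6872 N. 211.6 N is already in N. Sum: 9094.6872 + 211.6 = 9306.2872 N. 1 kilogram_force = 9.80665 N, so 9306.2872 N = 9306.2872 / 9.80665 = 948.9772 kilogram_force ≈ 949 kilogram_force (4 s.f.). Final answer: 949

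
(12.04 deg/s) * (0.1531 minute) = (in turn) 0.3072. Check: 1 deg/s = 0.017453293 rad/s, so 12.04 deg/s = 12.04 * 0.017453293 = 0.21013764 rad/s. 1 minute = 60 s, so 0.1531 minute = 0.1531 * 60 = 9.186 s. Combine: 0.21013764 rad/s * 9.186 s = 1.9303244 rad. 1 turn = 6.2831853 rad, so 1.9303244 rad = 1.9303244 / 6.2831853 = 0.30722067 turn ≈ 0.3072 turn (4 s.f.).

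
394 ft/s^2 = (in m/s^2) 1 ft/s^2 = 0.3048 m/s^2, so 394 ft/s^2 = 394 * 0.3048 = 120.0912 m/s^2. Result: 120.0912 m/s^2 ≈ 120.1 m/s^2 (4 s.f.). Final answer: 120.1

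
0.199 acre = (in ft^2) 8668. Check: 1 acre = 4046.8564 m^2, so 0.199 acre = 0.199 * 4046.8564 = 805.32443 m^2. 1 ft^2 = 0.09290304 m^2, so 805.32443 m^2 = 805.32443 / 0.09290304 = 8668.44 ft^2 ≈ 8668 ft^2 (4 s.f.).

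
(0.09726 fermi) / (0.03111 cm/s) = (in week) 5.169e-19. Check: 1 fermi = 1e-15 m, so 0.09726 fermi = 0.09726 * 1e-15 = 9.726e-17 m. 1 cm/s = 0.01 m/s, so 0.03111 cm/s = 0.03111 * 0.01 = 0.0003111 m/s. Combine: 9.726e-17 m / 0.0003111 m/s = 3.1263259e-13 s. 1 week = 604800 s, so 3.1263259e-13 s = 3.1263259e-13 / 604800 = 5.1691897e-19 week ≈ 5.169e-19 week (4 s.f.).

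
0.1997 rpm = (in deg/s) 1 rpm = 0.10471976 rad/s, so 0.1997 rpm = 0.1997 * 0.10471976 = 0.020912535 rad/s. 1 deg/s = 0.017453293 rad/s, so 0.020912535 rad/s = 0.020912535 / 0.017453293 = 1.1982 deg/s ≈ 1.198 deg/s (4 s.f.). Final answer: 1.198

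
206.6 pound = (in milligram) 9.371e+07. Check: 1 pound = 0.45359237 kg, so 206.6 pound = 206.6 * 0.45359237 = 93.712184 kg. 1 milligram = 1e-06 kg, so 93.712184 kg = 93.712184 / 1e-06 = 93712184 milligram ≈ 9.371e+07 milligram (4 s.f.).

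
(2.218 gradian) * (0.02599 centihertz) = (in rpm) 8.647e-05. Check: 1 gradian = 0.015707963 rad, so 2.218 gradian = 2.218 * 0.015707963 = 0.034840263 rad. 1 centihertz = 0.01 Hz, so 0.02599 centihertz = 0.02599 * 0.01 = 0.0002599 Hz. Combine: 0.034840263 rad * 0.0002599 Hz = 9.0549842e-06 rad/s. 1 rpm = 0.10471976 rad/s, so 9.0549842e-06 rad/s = 9.0549842e-06 / 0.10471976 = 8.646873e-05 rpm ≈ 8.647e-05 rpm (4 s.f.).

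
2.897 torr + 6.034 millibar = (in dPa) 1 torr = 133.32237 Pa, so 2.897 torr = 2.897 * 133.32237 = 386.2349 Pa. 1 millibar = 100 Pa, so 6.034 millibar = 6.034 * 100 = 603.4 Pa. Sum: 386.2349 + 603.4 = 989.6349 Pa. 1 dPa = 0.1 Pa, so 989.6349 Pa = 989.6349 / 0.1 = 9896.349 dPa ≈ 9896 dPa (4 s.f.). Final answer: 9896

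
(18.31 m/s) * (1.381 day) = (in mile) 1358. Check: 18.31 m/s is already in m/s. 1 day = 86400 s, so 1.381 day = 1.381 * 86400 = 119318.4 s. Combine: 18.31 m/s * 119318.4 s = 2184719.9 m. 1 mile = 1609.344 m, so 2184719.9 m = 2184719.9 / 1609.344 = 1357.522 mile ≈ 1358 mile (4 s.f.).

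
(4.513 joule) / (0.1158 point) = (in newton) 4.513 joule = 4.513 J. 1 point = 0.00035277778 m, so 0.1158 point = 0.1158 * 0.00035277778 = 4.0851667e-05 m. Combine: 4.513 J / 4.0851667e-05 m = 110472.85 N. 110472.85 N = 110472.85 newton ≈ 1.105e+05 newton (4 s.f.). Final answer: 1.105e+05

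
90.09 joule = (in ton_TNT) 2.153e-08. Check: 90.09 joule = 90.09 J. 1 ton_TNT = 4.184e+09 J, so 90.09 J = 90.09 / 4.184e+09 = 2.1532027e-08 ton_TNT ≈ 2.153e-08 ton_TNT (4 s.f.).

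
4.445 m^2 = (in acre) 0.001098. Check: 1 acre = 4046.8564 m^2, so 4.445 m^2 = 4.445 / 4046.8564 = 0.0010983834 acre ≈ 0.001098 acre (4 s.f.).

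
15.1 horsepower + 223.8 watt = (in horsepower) 15.4. Check: 1 horsepower = 745.69987 W, so 15.1 horsepower = 15.1 * 745.69987 = 11260.068 W. 223.8 watt = 223.8 W. Sum: 11260.068 + 223.8 = 11483.868 W. 1 horsepower = 745.69987 W, so 11483.868 W = 11483.868 / 745.69987 = 15.400121 horsepower ≈ 15.4 horsepower (4 s.f.).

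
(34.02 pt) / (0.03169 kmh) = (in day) 1 pt = 0.00035277778 m, so 34.02 pt = 34.02 * 0.00035277778 = 0.0120015 m. 1 kmh = 0.27777778 m/s, so 0.03169 kmh = 0.03169 * 0.27777778 = 0.0088027778 m/s. Combine: 0.0120015 m / 0.0088027778 m/s = 1.3633765 s. 1 day = 86400 s, so 1.3633765 s = 1.3633765 / 86400 = 1.577982e-05 day ≈ 1.578e-05 day (4 s.f.). Final answer: 1.578e-05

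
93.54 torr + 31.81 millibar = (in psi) 2.27. Check: 1 torr = 133.32237 Pa, so 93.54 torr = 93.54 * 133.32237 = 12470.974 Pa. 1 millibar = 100 Pa, so 31.81 millibar = 31.81 * 100 = 3181 Pa. Sum: 12470.974 + 3181 = 15651.974 Pa. 1 psi = 6894.7573 Pa, so 15651.974 Pa = 15651.974 / 6894.7573 = 2.2701269 psi ≈ 2.27 psi (4 s.f.).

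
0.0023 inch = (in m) 5.842e-05. Check: 1 inch = 0.0254 m, so 0.0023 inch = 0.0023 * 0.0254 = 5.842e-05 m. Result: 5.842e-05 m.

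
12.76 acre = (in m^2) 5.164e+04. Check: 1 acre = 4046.8564 m^2, so 12.76 acre = 12.76 * 4046.8564 = 51637.888 m^2. Result: 51637.888 m^2 ≈ 5.164e+04 m^2 (4 s.f.).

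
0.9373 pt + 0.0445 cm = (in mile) 1 pt = 0.00035277778 m, so 0.9373 pt = 0.9373 * 0.00035277778 = 0.00033065861 m. 1 cm = 0.01 m, so 0.0445 cm = 0.0445 * 0.01 = 0.000445 m. Sum: 0.00033065861 + 0.000445 = 0.00077565861 m. 1 mile = 1609.344 m, so 0.00077565861 m = 0.00077565861 / 1609.344 = 4.8197192e-07 mile ≈ 4.82e-07 mile (4 s.f.). Final answer: 4.82e-07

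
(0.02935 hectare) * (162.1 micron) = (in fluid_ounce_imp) 1 hectare = 10000 m^2, so 0.02935 hectare = 0.02935 * 10000 = 293.5 m^2. 1 micron = 1e-06 m, so 162.1 micron = 162.1 * 1e-06 = 0.0001621 m. Combine: 293.5 m^2 * 0.0001621 m = 0.04757635 m^3. 1 fluid_ounce_imp = 2.8413063e-05 m^3, so 0.04757635 m^3 = 0.04757635 / 2.8413063e-05 = 1674.4534 fluid_ounce_imp ≈ 1674 fluid_ounce_imp (4 s.f.). Final answer: 1674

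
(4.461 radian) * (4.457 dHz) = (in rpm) 4.461 radian = 4.461 rad. 1 dHz = 0.1 Hz, so 4.457 dHz = 4.457 * 0.1 = 0.4457 Hz. Combine: 4.461 rad * 0.4457 Hz = 1.9882677 rad/s. 1 rpm = 0.10471976 rad/s, so 1.9882677 rad/s = 1.9882677 / 0.10471976 = 18.986558 rpm ≈ 18.99 rpm (4 s.f.). Final answer: 18.99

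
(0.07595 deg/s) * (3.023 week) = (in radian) 2424. Check: 1 deg/s = 0.017453293 rad/s, so 0.07595 deg/s = 0.07595 * 0.017453293 = 0.0013255776 rad/s. 1 week = 604800 s, so 3.023 week = 3.023 * 604800 = 1828310.4 s. Combine: 0.0013255776 rad/s * 1828310.4 s = 2423.5673 rad. 2423.5673 rad = 2423.5673 radian ≈ 2424 radian (4 s.f.).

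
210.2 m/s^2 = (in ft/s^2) 689.6. Check: 1 ft/s^2 = 0.3048 m/s^2, so 210.2 m/s^2 = 210.2 / 0.3048 = 689.63255 ft/s^2 ≈ 689.6 ft/s^2 (4 s.f.).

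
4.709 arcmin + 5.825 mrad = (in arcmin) 1 arcmin = 0.00029088821 rad, so 4.709 arcmin = 4.709 * 0.00029088821 = 0.0013697926 rad. 1 mrad = 0.001 rad, so 5.825 mrad = 5.825 * 0.001 = 0.005825 rad. Sum: 0.0013697926 + 0.005825 = 0.0071947926 rad. 1 arcmin = 0.00029088821 rad, so 0.0071947926 rad = 0.0071947926 / 0.00029088821 = 24.733875 arcmin ≈ 24.73 arcmin (4 s.f.). Final answer: 24.73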